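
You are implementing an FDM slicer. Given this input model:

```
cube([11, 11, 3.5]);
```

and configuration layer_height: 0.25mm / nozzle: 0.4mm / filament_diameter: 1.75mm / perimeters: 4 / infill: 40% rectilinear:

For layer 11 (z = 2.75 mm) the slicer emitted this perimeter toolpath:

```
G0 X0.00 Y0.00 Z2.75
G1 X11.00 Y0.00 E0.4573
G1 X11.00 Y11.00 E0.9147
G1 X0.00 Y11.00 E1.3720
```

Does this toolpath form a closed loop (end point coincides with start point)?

no

Start point (G0): (0.00, 0.00). End point (last G1): the path does not return to the start — open.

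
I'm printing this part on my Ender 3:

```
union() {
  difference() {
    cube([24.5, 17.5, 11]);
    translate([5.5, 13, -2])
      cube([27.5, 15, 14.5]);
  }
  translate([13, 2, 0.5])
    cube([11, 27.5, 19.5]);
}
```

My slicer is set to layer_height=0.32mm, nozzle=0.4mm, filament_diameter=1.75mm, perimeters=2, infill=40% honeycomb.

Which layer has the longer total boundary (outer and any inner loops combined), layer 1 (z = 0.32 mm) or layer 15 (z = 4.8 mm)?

Layer 1 (z = 0.32): the cube (footprint 24.5×17.5) is included at this height (perimeter 84.00 mm); the cube at (5.5, 13) is present — its section is the full 27.5×15 rectangle (perimeter 85.00 mm); Subtracting the remaining from the first: starting from the 24.5×17.5 cube, the 27.5×15 cube at (5.5, 13) partially overlaps it — only the 85.50 mm² overlap (of its 412.50 mm²) is removed, clipping the outline — boundary = 84.00 mm; the cube at (13, 2) is not intersected at this z (z outside [0.5, 20]); Combining (union): only the result so far is present, so the union is just that shape — boundary = 84.00 mm. So its perimeter = 84.00 mm. Layer 15 (z = 4.8): the cube (footprint 24.5×17.5) is included at this height (perimeter 84.00 mm); the 27.5×15 cube at (5.5, 13) contributes its full rectangle (perimeter 85.00 mm); After the difference (first − rest): starting from the 24.5×17.5 cube, the 27.5×15 cube at (5.5, 13) partially overlaps it — only the 85.50 mm² overlap (of its 412.50 mm²) is removed, clipping the outline — boundary = 84.00 mm; the cube at (13, 2) (footprint 11×27.5) is included at this height (perimeter 77.00 mm); Merging all regions: the regions partially overlap (shared area 121.00 mm²), so the edge portions inside another operand are dropped and the merged outline is re-measured after clipping — boundary = 117.00 mm. So its perimeter = 117.00 mm. Layer 15 is larger (117.00 vs 84.00 mm).

layer 15 (z = 4.8 mm)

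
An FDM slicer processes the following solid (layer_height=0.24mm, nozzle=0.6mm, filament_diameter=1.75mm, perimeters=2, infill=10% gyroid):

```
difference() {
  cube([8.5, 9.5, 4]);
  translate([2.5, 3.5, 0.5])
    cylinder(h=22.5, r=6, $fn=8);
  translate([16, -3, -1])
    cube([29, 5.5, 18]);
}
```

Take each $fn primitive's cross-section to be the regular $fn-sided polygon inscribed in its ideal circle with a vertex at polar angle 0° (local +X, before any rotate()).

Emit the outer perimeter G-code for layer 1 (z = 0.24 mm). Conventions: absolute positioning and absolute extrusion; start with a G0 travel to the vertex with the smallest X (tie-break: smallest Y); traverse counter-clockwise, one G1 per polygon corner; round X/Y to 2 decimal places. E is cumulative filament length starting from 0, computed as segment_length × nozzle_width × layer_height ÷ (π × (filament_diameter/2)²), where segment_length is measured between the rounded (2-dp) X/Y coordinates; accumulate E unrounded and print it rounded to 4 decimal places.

At z = 0.24 mm: the cube (footprint 8.5×9.5) is included at this height; the cylinder at (2.5, 3.5) does not reach this height (z outside [0.5, 23]); the cube at (16, -3) is present — its section is the full 29×5.5 rectangle; Subtracting the remaining from the first: starting from the 8.5×9.5 cube, the 29×5.5 cube at (16, -3) misses the remaining region (no effect) — 1 connected region. The outline is a single polygon with 4 vertices. Extrusion per mm of travel: 0.6 × 0.24 / (π × 0.875²) = 0.059868. Accumulating E over each segment gives final E = 2.1553.

G0 X0.00 Y0.00 Z0.24
G1 X8.50 Y0.00 E0.5089
G1 X8.50 Y9.50 E1.0776
G1 X0.00 Y9.50 E1.5865
G1 X0.00 Y0.00 E2.1553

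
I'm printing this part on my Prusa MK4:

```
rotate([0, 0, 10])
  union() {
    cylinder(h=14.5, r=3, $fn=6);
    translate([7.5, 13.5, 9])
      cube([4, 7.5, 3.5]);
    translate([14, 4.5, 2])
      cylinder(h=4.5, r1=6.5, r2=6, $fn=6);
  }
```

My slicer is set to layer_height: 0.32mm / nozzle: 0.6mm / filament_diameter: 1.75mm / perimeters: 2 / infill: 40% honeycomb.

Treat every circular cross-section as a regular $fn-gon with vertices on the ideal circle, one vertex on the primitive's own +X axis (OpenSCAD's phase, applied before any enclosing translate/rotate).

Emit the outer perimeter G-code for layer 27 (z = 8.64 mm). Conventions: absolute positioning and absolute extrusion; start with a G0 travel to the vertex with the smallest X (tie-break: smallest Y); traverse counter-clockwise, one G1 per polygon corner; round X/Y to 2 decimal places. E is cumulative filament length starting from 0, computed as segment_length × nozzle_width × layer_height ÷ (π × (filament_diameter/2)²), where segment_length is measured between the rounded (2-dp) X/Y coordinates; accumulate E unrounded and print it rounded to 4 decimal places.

At z = 8.64 mm: the r=3 cylinder contributes a regular 6-gon of circumradius 3; the cube at (7.5, 13.5) is not intersected at this z (z outside [9, 12.5]); the cone at (14, 4.5) is absent (z outside [2, 6.5]); Taking the union: only the r=3 cylinder is present, so the union is just that shape — 1 connected region; (whole slice rotated 10° about Z — lengths, areas and connectivity unchanged). The outline is a single polygon with 6 vertices. Extrusion per mm of travel: 0.6 × 0.32 / (π × 0.875²) = 0.079824. Accumulating E over each segment gives final E = 1.4369.

G0 X-2.95 Y-0.52 Z8.64
G1 X-1.03 Y-2.82 E0.2392
G1 X1.93 Y-2.30 E0.4791
G1 X2.95 Y0.52 E0.7184
G1 X1.03 Y2.82 E0.9576
G1 X-1.93 Y2.30 E1.1975
G1 X-2.95 Y-0.52 E1.4369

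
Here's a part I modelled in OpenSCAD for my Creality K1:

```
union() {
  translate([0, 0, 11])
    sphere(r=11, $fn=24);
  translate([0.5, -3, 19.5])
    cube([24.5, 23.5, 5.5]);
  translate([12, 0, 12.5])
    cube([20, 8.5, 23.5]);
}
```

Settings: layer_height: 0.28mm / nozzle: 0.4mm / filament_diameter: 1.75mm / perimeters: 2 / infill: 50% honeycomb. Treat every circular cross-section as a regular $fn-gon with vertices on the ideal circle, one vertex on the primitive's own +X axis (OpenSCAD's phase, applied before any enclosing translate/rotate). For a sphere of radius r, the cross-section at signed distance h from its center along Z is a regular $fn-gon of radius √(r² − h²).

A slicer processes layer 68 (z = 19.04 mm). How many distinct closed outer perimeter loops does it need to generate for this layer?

2

At z = 19.04 mm: the r=11 sphere contributes a regular 24-gon of circumradius √(11²−8.04²) = 7.507; the cube at (0.5, -3) is absent (z outside [19.5, 25]); the cube at (12, 0) (footprint 20×8.5) is included at this height; Taking the union: the 2 present regions are separate (no shared area or edge), so areas and boundary lengths simply add and each stays a separate island — 2 connected regions. The result has 2 disconnected regions.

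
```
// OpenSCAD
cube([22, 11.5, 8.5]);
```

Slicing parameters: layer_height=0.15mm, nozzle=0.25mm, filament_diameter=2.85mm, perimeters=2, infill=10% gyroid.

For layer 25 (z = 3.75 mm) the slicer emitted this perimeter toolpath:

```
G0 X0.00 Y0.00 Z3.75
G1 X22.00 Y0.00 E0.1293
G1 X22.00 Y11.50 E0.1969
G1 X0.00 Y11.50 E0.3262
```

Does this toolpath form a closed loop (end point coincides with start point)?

Start point (G0): (0.00, 0.00). End point (last G1): the path does not return to the start — open.

no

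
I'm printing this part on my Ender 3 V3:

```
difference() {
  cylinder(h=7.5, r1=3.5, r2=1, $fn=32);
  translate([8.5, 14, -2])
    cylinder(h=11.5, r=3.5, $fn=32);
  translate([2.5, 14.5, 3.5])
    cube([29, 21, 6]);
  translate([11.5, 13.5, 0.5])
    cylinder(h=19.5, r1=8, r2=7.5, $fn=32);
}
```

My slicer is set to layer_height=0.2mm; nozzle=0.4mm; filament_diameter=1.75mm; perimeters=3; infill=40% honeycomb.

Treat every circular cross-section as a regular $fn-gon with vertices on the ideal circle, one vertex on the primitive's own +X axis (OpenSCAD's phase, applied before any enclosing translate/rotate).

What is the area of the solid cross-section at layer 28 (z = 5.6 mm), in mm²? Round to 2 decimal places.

At z = 5.6 mm: the cone contributes a regular 32-gon of circumradius 1.633 (interpolated between r1=3.5 and r2=1 at t=0.747) (area = (32/2)·1.633²·sin(360°/32) = 8.33 mm²); the cylinder at (8.5, 14): section is a regular 32-gon, circumradius r=3.5 (area = (32/2)·3.500²·sin(360°/32) = 38.24 mm²); the cube at (2.5, 14.5) (footprint 29×21) is included at this height (area 609.00 mm²); the cone at (11.5, 13.5) contributes a regular 32-gon of circumradius 7.869 (interpolated between r1=8 and r2=7.5 at t=0.262) (area = (32/2)·7.869²·sin(360°/32) = 193.29 mm²); Subtracting the remaining from the first: starting from the cone (8.33 mm²), the r=3.5 cylinder at (8.5, 14) misses the remaining region (no effect); the 29×21 cube at (2.5, 14.5) misses the remaining region (no effect); the cone at (11.5, 13.5) misses the remaining region (no effect) — area = 8.33 mm². Overall, the cross-section is a single solid region. Net area = 8.33 mm².

8.33 mm²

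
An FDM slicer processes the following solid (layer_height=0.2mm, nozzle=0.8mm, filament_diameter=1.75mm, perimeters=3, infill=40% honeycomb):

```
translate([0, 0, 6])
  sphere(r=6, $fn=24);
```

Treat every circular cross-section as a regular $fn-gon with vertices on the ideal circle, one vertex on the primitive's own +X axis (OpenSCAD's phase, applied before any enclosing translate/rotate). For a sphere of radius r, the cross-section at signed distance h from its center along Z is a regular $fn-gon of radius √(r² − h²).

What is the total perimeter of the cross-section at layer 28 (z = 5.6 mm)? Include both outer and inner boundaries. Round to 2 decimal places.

At z = 5.6 mm: the sphere: section is a regular 24-gon, circumradius = √(r²−h²) = √(6²−0.4²) = 5.987 (perimeter = 2·24·5.987·sin(180°/24) = 37.51 mm). Overall, the cross-section is a single solid region. Total boundary length (outer) = 37.51 mm.

37.51 mm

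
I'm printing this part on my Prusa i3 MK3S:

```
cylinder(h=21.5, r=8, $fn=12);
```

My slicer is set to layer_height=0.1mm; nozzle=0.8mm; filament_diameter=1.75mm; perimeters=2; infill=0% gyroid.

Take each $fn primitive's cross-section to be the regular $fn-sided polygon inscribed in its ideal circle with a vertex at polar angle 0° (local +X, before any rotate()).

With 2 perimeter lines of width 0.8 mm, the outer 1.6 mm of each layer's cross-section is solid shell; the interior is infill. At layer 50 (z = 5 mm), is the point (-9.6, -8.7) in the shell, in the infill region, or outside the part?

outside

At z = 5 mm: the r=8 cylinder gives a regular 12-gon of circumradius 8 (constant along its height). Overall, the cross-section is a single solid region. The nearest boundary edge runs (-6.93, -4.00)→(-4.00, -6.93); distance from the point to it = 5.21 mm. The point is not inside any of the regions above, so it lies outside the cross-section (5.21 mm from the nearest boundary).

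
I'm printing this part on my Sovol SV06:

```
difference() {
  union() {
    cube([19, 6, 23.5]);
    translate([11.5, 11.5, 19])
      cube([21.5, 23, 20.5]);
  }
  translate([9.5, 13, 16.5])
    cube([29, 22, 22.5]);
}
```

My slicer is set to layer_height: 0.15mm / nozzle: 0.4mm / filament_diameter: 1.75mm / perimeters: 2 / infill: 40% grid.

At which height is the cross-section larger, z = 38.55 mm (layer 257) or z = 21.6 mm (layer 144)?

layer 144 (z = 21.6 mm)

Layer 257 (z = 38.55): the cube is not intersected at this z (z outside [0, 23.5]); the 21.5×23 cube at (11.5, 11.5) contributes its full rectangle (area 494.50 mm²); Combining (union): only the 21.5×23 cube at (11.5, 11.5) is present, so the union is just that shape — area = 494.50 mm²; the cube at (9.5, 13) is present — its section is the full 29×22 rectangle (area 638.00 mm²); Subtracting the remaining from the first: starting from that combined region (494.50 mm²), the 29×22 cube at (9.5, 13) partially overlaps it — only the 462.25 mm² overlap (of its 638.00 mm²) is removed, clipping the outline — area = 32.25 mm². So its area = 32.25 mm². Layer 144 (z = 21.6): the cube is present — its section is the full 19×6 rectangle (area 114.00 mm²); the 21.5×23 cube at (11.5, 11.5) contributes its full rectangle (area 494.50 mm²); Merging all regions: the 2 present regions are separate (no shared area or edge), so areas and boundary lengths simply add and each stays a separate island — area = 608.50 mm²; the 29×22 cube at (9.5, 13) contributes its full rectangle (area 638.00 mm²); Taking the first minus the rest: starting from the result so far (608.50 mm²), the 29×22 cube at (9.5, 13) partially overlaps it — only the 462.25 mm² overlap (of its 638.00 mm²) is removed, clipping the outline — area = 146.25 mm². So its area = 146.25 mm². Layer 144 is larger (146.25 vs 32.25 mm²).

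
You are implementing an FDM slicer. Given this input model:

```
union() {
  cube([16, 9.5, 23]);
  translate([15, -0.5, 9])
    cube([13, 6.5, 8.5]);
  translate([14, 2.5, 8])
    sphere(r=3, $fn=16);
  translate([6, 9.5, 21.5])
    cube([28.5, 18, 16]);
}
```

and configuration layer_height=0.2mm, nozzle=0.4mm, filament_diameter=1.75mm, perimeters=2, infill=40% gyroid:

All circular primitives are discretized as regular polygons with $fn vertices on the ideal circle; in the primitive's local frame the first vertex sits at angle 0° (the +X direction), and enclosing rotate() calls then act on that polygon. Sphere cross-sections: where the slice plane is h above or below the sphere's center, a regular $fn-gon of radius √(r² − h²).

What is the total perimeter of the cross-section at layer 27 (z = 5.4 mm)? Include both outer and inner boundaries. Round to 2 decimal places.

At z = 5.4 mm: the cube is present — its section is the full 16×9.5 rectangle (perimeter 51.00 mm); the cube at (15, -0.5) is not intersected at this z (z outside [9, 17.5]); the r=3 sphere at (14, 2.5) slices to a regular 16-gon of circumradius 1.497 (√(r²−h²) with h=2.6 from center) (perimeter = 2·16·1.497·sin(180°/16) = 9.34 mm); the cube at (6, 9.5) is absent (z outside [21.5, 37.5]); Combining (union): the r=3 sphere at (14, 2.5) lies entirely inside the 16×9.5 cube, so the union is just the 16×9.5 cube — boundary = 51.00 mm. Overall, the cross-section is a single solid region. Total boundary length (outer) = 51.00 mm.

51.00 mm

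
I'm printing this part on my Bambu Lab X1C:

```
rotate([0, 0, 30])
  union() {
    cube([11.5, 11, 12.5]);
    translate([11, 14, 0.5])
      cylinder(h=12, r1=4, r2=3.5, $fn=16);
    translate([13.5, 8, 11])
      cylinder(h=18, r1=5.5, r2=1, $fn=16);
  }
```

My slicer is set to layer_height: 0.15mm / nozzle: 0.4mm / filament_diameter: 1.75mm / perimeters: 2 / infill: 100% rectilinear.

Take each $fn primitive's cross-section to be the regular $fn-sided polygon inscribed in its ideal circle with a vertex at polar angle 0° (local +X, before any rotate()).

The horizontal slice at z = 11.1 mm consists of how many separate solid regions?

1

At z = 11.1 mm: the 11.5×11 cube contributes its full rectangle; the cone at (11, 14) (r1=4→r2=3.5) has section circumradius 3.558 here — a regular 16-gon; the cone at (13.5, 8): at t=0.006 of its height the radius interpolates to r₁+(r₂−r₁)t = 5.475, giving a regular 16-gon of that circumradius; Combining (union): the regions partially overlap (shared area 31.54 mm²), so overlapping operands fuse into one piece — 1 connected region; (rotated 30° about Z; rotation is an isometry so areas/perimeters/island counts are preserved). The result has 1 disconnected region.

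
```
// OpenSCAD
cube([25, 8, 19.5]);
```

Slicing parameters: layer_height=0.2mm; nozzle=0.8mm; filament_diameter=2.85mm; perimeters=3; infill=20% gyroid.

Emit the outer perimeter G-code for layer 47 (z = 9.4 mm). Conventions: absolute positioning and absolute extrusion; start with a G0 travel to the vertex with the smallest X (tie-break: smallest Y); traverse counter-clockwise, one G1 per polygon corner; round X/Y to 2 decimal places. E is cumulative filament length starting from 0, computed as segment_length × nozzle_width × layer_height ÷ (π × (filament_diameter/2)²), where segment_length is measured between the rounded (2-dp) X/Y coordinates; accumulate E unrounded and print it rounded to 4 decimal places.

G0 X0.00 Y0.00 Z9.40
G1 X25.00 Y0.00 E0.6270
G1 X25.00 Y8.00 E0.8277
G1 X0.00 Y8.00 E1.4547
G1 X0.00 Y0.00 E1.6553

At z = 9.4 mm: the cube (footprint 25×8) is included at this height. The outline is a single polygon with 4 vertices. Extrusion per mm of travel: 0.8 × 0.2 / (π × 1.425²) = 0.025081. Accumulating E over each segment gives final E = 1.6553.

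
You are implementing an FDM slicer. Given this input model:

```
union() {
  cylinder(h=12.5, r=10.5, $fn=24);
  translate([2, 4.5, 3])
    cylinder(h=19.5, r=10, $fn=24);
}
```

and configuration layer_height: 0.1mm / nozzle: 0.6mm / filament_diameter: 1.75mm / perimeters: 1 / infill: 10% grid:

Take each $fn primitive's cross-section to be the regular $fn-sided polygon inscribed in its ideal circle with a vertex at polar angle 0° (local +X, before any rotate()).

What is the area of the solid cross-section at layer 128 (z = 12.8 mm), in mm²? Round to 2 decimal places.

At z = 12.8 mm: the cylinder does not reach this height (z outside [0, 12.5]); the cylinder at (2, 4.5): section is a regular 24-gon, circumradius r=10 (area = (24/2)·10.000²·sin(360°/24) = 310.58 mm²); Taking the union: only the r=10 cylinder at (2, 4.5) is present, so the union is just that shape — area = 310.58 mm². Overall, the cross-section is a single solid region. Net area = 310.58 mm².

310.58 mm²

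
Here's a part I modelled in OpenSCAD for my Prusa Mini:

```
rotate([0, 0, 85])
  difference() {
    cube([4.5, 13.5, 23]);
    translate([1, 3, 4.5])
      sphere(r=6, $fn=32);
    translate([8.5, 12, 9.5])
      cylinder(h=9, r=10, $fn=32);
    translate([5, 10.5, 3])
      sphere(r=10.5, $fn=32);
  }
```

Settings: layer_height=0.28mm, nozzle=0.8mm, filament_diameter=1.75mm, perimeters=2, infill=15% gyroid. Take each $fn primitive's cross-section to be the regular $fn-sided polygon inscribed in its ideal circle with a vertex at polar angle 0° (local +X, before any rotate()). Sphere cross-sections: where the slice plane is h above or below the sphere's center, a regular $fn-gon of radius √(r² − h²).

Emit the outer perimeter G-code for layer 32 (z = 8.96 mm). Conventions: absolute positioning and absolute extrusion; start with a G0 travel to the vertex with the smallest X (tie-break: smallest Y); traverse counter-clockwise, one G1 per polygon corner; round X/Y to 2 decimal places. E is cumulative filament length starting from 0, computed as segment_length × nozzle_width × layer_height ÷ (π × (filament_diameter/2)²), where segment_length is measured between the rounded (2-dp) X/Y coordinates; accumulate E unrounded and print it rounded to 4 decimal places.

At z = 8.96 mm: the cube (footprint 4.5×13.5) is included at this height; the r=6 sphere at (1, 3) contributes a regular 32-gon of circumradius √(6²−4.46²) = 4.014; the cylinder at (8.5, 12) does not reach this height (z outside [9.5, 18.5]); the r=10.5 sphere at (5, 10.5) slices to a regular 32-gon of circumradius 8.645 (√(r²−h²) with h=5.96 from center); Subtracting the remaining from the first: starting from the 4.5×13.5 cube, the r=6 sphere at (1, 3) partially overlaps it — only the 28.98 mm² overlap (of its 50.28 mm²) is removed, clipping the outline; the r=10.5 sphere at (5, 10.5) partially overlaps it — only the 31.38 mm² overlap (of its 233.26 mm²) is removed, clipping the outline — 1 connected region; (whole slice rotated 85° about Z — lengths, areas and connectivity unchanged). The outline is a single polygon with 5 vertices. Extrusion per mm of travel: 0.8 × 0.28 / (π × 0.875²) = 0.093128. Accumulating E over each segment gives final E = 0.3089.

G0 X-0.68 Y4.58 Z8.96
G1 X-0.39 Y4.39 E0.0323
G1 X0.17 Y3.84 E0.1054
G1 X0.32 Y3.63 E0.1294
G1 X0.39 Y4.48 E0.2088
G1 X-0.68 Y4.58 E0.3089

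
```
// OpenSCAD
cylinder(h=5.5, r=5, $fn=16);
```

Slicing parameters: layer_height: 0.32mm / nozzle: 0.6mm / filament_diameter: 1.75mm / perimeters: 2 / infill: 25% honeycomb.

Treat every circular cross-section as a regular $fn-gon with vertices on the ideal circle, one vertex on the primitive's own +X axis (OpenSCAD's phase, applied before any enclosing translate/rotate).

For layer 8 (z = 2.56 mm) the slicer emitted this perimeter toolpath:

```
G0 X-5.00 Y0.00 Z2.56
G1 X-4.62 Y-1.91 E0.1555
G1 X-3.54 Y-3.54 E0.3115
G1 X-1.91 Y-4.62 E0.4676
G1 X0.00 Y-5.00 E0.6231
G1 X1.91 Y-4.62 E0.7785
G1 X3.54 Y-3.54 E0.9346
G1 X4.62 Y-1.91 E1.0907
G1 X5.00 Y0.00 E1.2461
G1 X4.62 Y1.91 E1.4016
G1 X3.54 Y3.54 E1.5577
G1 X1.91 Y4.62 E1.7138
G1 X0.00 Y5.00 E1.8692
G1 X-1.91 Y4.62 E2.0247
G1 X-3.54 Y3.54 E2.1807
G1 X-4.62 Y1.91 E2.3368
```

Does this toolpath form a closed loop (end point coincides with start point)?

Start point (G0): (-5.00, 0.00). End point (last G1): the path does not return to the start — open.

no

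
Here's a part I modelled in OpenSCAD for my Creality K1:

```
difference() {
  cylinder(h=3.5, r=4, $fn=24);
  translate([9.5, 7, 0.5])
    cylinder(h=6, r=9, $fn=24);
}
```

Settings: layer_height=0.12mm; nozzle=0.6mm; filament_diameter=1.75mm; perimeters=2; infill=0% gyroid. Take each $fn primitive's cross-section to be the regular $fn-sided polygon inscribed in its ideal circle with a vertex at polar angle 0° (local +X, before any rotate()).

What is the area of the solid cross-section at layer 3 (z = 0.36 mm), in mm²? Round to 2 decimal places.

49.69 mm²

At z = 0.36 mm: the r=4 cylinder contributes a regular 24-gon of circumradius 4 (area = (24/2)·4.000²·sin(360°/24) = 49.69 mm²); the cylinder at (9.5, 7) does not reach this height (z outside [0.5, 6.5]); Taking the first minus the rest: none of the subtracted shapes is present at this height, so the r=4 cylinder is unchanged — area = 49.69 mm². Overall, the cross-section is a single solid region. Net area = 49.69 mm².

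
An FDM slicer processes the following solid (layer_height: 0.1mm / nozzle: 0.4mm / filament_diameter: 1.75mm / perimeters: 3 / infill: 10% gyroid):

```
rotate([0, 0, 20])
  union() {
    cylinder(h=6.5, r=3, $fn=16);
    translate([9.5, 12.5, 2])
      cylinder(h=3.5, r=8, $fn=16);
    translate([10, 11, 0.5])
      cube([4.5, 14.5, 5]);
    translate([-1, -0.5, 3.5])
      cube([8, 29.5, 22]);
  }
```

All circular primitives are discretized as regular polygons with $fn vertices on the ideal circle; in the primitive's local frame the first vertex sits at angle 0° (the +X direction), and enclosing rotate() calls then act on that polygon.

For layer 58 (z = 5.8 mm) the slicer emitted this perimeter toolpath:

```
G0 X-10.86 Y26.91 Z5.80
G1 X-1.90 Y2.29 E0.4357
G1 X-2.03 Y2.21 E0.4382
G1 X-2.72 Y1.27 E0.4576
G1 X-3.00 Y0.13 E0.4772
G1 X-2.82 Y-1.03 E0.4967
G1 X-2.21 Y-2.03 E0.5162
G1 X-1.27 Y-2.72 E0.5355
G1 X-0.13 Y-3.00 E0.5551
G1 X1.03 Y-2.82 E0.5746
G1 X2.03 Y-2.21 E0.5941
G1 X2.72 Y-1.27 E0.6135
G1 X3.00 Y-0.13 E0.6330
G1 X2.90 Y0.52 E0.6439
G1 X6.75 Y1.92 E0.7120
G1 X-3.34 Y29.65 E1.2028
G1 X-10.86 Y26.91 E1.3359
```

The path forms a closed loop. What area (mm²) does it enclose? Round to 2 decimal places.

251.93 mm²

Apply the shoelace formula to the sequence of (X, Y) vertices; enclosed area = 251.93 mm².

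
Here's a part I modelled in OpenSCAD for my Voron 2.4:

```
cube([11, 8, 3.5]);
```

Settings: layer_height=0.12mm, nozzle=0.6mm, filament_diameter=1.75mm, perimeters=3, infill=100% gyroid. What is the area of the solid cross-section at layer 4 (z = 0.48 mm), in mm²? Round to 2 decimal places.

At z = 0.48 mm: the 11×8 cube contributes its full rectangle (area 88.00 mm²). Overall, the cross-section is a single solid region. Net area = 88.00 mm².

88.00 mm²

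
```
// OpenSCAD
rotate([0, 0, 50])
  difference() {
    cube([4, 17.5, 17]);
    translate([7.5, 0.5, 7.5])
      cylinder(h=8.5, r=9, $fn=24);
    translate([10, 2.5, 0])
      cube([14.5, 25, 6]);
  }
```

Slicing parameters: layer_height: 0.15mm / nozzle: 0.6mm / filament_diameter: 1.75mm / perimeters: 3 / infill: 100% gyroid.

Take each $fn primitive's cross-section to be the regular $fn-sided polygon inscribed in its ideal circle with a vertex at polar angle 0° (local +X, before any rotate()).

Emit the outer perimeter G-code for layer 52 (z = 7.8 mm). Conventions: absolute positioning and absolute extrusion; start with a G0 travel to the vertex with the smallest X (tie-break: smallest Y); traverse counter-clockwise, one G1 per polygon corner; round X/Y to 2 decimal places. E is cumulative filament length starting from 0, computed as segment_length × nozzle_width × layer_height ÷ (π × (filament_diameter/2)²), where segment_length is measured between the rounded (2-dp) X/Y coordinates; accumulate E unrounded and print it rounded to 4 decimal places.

G0 X-13.41 Y11.25 Z7.80
G1 X-4.12 Y3.46 E0.4536
G1 X-4.53 Y5.28 E0.5235
G1 X-4.43 Y7.63 E0.6115
G1 X-4.10 Y8.66 E0.6519
G1 X-10.83 Y14.31 E0.9807
G1 X-13.41 Y11.25 E1.1305

At z = 7.8 mm: the 4×17.5 cube contributes its full rectangle; the r=9 cylinder at (7.5, 0.5) gives a regular 24-gon of circumradius 9 (constant along its height); the cube at (10, 2.5) does not reach this height (z outside [0, 6]); After the difference (first − rest): starting from the 4×17.5 cube, the r=9 cylinder at (7.5, 0.5) partially overlaps it — only the 29.59 mm² overlap (of its 251.57 mm²) is removed, clipping the outline — 1 connected region; (whole slice rotated 50° about Z — lengths, areas and connectivity unchanged). The outline is a single polygon with 6 vertices. Extrusion per mm of travel: 0.6 × 0.15 / (π × 0.875²) = 0.037418. Accumulating E over each segment gives final E = 1.1305.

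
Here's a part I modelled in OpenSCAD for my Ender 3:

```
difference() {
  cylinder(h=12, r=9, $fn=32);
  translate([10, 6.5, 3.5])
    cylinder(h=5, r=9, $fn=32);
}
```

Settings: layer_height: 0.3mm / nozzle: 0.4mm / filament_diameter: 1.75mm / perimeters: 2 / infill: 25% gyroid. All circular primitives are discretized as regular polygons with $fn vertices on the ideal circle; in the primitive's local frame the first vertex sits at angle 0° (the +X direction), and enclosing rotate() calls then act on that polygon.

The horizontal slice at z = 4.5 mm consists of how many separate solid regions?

1

At z = 4.5 mm: the cylinder: section is a regular 32-gon, circumradius r=9; the r=9 cylinder at (10, 6.5) contributes a regular 32-gon of circumradius 9; Taking the first minus the rest: starting from the r=9 cylinder, the r=9 cylinder at (10, 6.5) partially overlaps it — only the 55.88 mm² overlap (of its 252.84 mm²) is removed, clipping the outline — 1 connected region. The result has 1 disconnected region.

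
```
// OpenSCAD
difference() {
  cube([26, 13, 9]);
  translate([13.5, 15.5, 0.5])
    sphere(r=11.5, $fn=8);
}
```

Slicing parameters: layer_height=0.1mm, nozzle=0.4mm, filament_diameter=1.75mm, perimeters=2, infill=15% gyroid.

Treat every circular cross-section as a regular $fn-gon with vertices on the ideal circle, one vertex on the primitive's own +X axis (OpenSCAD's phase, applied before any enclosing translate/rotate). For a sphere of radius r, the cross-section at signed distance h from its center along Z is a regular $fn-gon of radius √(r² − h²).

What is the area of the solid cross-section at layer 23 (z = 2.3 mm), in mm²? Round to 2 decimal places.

209.75 mm²

At z = 2.3 mm: the cube is present — its section is the full 26×13 rectangle (area 338.00 mm²); the r=11.5 sphere at (13.5, 15.5) slices to a regular 8-gon of circumradius 11.358 (√(r²−h²) with h=1.8 from center) (area = (8/2)·11.358²·sin(360°/8) = 364.90 mm²); Subtracting the remaining from the first: starting from the 26×13 cube (338.00 mm²), the r=11.5 sphere at (13.5, 15.5) partially overlaps it — only the 128.25 mm² overlap (of its 364.90 mm²) is removed, clipping the outline — area = 209.75 mm². Overall, the cross-section is a single solid region. Net area = 209.75 mm².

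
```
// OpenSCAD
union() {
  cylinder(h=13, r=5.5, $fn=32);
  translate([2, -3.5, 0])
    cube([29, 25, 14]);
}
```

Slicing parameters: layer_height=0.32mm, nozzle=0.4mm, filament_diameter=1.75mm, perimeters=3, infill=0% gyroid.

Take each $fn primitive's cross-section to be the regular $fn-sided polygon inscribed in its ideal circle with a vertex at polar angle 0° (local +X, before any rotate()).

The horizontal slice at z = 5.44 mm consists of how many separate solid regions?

At z = 5.44 mm: the r=5.5 cylinder contributes a regular 32-gon of circumradius 5.5; the 29×25 cube at (2, -3.5) contributes its full rectangle; Merging all regions: the regions partially overlap (shared area 23.68 mm²), so overlapping operands fuse into one piece — 1 connected region. The result has 1 disconnected region.

1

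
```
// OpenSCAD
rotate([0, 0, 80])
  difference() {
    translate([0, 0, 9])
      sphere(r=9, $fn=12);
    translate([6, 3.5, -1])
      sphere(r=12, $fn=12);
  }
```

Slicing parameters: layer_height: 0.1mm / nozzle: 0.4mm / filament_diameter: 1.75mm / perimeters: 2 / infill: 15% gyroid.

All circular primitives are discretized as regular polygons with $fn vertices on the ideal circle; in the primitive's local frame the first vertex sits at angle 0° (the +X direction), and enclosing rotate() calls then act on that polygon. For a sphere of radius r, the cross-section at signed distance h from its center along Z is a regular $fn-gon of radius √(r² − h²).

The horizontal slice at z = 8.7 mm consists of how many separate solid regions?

At z = 8.7 mm: the r=9 sphere contributes a regular 12-gon of circumradius √(9²−0.3²) = 8.995; the sphere at (6, 3.5): section is a regular 12-gon, circumradius = √(r²−h²) = √(12²−9.7²) = 7.065; After the difference (first − rest): starting from the r=9 sphere, the r=12 sphere at (6, 3.5) partially overlaps it — only the 86.24 mm² overlap (of its 149.73 mm²) is removed, clipping the outline — 1 connected region; (whole slice rotated 80° about Z — lengths, areas and connectivity unchanged). The result has 1 disconnected region.

1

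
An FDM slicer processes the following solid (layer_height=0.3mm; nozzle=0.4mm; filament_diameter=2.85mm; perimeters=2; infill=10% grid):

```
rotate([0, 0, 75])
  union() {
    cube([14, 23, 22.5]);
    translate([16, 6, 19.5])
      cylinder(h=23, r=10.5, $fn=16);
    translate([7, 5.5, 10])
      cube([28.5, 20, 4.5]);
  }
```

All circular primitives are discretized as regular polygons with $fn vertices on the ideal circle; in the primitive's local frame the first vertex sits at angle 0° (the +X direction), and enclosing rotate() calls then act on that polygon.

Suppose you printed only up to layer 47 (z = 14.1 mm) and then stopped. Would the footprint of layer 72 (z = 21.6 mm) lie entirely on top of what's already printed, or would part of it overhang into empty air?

Compare the two slices. At z = 14.1: the cube is present — its section is the full 14×23 rectangle (area 322.00 mm²); the cylinder at (16, 6) is not intersected at this z (z outside [19.5, 42.5]); the 28.5×20 cube at (7, 5.5) contributes its full rectangle (area 570.00 mm²); Taking the union: the regions partially overlap — summed areas 892.00 mm² minus the doubly-counted overlap 122.50 mm² gives 769.50 mm² — area = 769.50 mm²; (rotated 75° about Z; rotation is an isometry so areas/perimeters/island counts are preserved). At z = 21.6: the cube (footprint 14×23) is included at this height (area 322.00 mm²); the r=10.5 cylinder at (16, 6) gives a regular 16-gon of circumradius 10.5 (constant along its height) (area = (16/2)·10.500²·sin(360°/16) = 337.53 mm²); the cube at (7, 5.5) is not intersected at this z (z outside [10, 14.5]); Merging all regions: the regions partially overlap — summed areas 659.53 mm² minus the doubly-counted overlap 110.28 mm² gives 549.25 mm² — area = 549.25 mm²; (rotated 75° about Z; rotation is an isometry so areas/perimeters/island counts are preserved). Checking containment: at z = 21.6 the cross-section extends beyond the z = 14.1 cross-section by about 116.04 mm².

part overhangs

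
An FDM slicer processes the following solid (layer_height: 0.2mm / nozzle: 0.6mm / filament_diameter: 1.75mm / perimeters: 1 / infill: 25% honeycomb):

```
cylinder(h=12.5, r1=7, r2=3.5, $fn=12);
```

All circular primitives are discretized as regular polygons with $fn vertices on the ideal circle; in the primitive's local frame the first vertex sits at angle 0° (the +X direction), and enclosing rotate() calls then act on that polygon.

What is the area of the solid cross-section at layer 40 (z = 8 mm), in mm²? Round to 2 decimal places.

At z = 8 mm: the cone contributes a regular 12-gon of circumradius 4.760 (interpolated between r1=7 and r2=3.5 at t=0.640) (area = (12/2)·4.760²·sin(360°/12) = 67.97 mm²). Overall, the cross-section is a single solid region. Net area = 67.97 mm².

67.97 mm²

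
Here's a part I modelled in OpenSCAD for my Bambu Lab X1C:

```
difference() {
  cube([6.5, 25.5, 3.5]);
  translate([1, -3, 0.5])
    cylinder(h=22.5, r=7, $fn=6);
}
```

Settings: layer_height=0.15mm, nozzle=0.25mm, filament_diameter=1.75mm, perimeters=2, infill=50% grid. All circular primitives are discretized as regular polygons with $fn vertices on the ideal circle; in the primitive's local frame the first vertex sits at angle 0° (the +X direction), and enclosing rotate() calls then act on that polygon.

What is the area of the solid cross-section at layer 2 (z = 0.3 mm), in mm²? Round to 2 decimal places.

165.75 mm²

At z = 0.3 mm: the cube (footprint 6.5×25.5) is included at this height (area 165.75 mm²); the cylinder at (1, -3) does not reach this height (z outside [0.5, 23]); Taking the first minus the rest: none of the subtracted shapes is present at this height, so the 6.5×25.5 cube is unchanged — area = 165.75 mm². Overall, the cross-section is a single solid region. Net area = 165.75 mm².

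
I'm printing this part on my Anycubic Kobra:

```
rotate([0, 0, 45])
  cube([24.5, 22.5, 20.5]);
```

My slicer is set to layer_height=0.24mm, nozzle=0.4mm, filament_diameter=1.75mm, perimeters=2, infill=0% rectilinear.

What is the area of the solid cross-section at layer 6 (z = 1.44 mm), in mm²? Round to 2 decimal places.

551.25 mm²

At z = 1.44 mm: the cube (footprint 24.5×22.5) is included at this height (area 551.25 mm²); (whole slice rotated 45° about Z — lengths, areas and connectivity unchanged). Overall, the cross-section is a single solid region. Net area = 551.25 mm².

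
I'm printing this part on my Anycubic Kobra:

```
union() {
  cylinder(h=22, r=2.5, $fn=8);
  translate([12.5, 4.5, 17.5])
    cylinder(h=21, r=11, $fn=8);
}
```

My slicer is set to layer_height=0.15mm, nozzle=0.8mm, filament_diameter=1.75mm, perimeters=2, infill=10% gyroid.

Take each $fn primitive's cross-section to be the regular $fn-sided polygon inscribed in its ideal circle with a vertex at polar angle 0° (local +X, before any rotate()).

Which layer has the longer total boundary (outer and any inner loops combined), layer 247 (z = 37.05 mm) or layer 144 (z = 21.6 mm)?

layer 144 (z = 21.6 mm)

Layer 247 (z = 37.05): the cylinder is not intersected at this z (z outside [0, 22]); the r=11 cylinder at (12.5, 4.5) contributes a regular 8-gon of circumradius 11 (perimeter = 2·8·11.000·sin(180°/8) = 67.35 mm); Combining (union): only the r=11 cylinder at (12.5, 4.5) is present, so the union is just that shape — boundary = 67.35 mm. So its perimeter = 67.35 mm. Layer 144 (z = 21.6): the cylinder: section is a regular 8-gon, circumradius r=2.5 (perimeter = 2·8·2.500·sin(180°/8) = 15.31 mm); the r=11 cylinder at (12.5, 4.5) contributes a regular 8-gon of circumradius 11 (perimeter = 2·8·11.000·sin(180°/8) = 67.35 mm); Taking the union: the 2 present regions are separate (no shared area or edge), so areas and boundary lengths simply add and each stays a separate island — boundary = 82.66 mm. So its perimeter = 82.66 mm. Layer 144 is larger (82.66 vs 67.35 mm).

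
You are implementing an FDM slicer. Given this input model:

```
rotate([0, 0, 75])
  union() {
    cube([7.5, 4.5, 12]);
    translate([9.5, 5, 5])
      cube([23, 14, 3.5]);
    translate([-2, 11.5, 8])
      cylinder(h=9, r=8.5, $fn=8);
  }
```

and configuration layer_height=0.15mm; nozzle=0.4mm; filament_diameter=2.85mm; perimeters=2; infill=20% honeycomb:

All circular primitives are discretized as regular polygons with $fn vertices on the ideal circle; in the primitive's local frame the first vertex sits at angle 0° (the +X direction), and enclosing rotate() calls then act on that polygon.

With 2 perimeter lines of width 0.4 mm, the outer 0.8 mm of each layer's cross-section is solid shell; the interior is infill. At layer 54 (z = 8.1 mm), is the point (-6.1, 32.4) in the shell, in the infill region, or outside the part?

infill

At z = 8.1 mm: the cube (footprint 7.5×4.5) is included at this height; the cube at (9.5, 5) is present — its section is the full 23×14 rectangle; the r=8.5 cylinder at (-2, 11.5) gives a regular 8-gon of circumradius 8.5 (constant along its height); Taking the union: the regions partially overlap (shared area 0.54 mm²), so overlapping operands fuse into one piece — 2 connected regions; (whole slice rotated 75° about Z — lengths, areas and connectivity unchanged). Overall, the cross-section has 2 separate islands. Undo the 75° rotation: the query point maps to (29.717, 14.278) in the un-rotated model frame. The nearest boundary edge runs (32.50, 19.00)→(32.50, 5.00); distance from the point to it = 2.78 mm. (Shell/infill is judged within the island containing the point — the largest one.) The point is inside the cross-section and 2.78 mm from the nearest boundary — more than the 0.8 mm shell width (2 × 0.4), so it's in the infill interior.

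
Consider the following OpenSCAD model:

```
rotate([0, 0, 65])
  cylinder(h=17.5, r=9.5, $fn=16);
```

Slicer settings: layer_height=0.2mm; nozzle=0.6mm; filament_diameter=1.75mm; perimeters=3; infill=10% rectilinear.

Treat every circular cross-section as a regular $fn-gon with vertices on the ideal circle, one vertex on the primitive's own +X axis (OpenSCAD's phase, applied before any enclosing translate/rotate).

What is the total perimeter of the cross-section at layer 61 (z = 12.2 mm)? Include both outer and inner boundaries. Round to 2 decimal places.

59.31 mm

At z = 12.2 mm: the r=9.5 cylinder gives a regular 16-gon of circumradius 9.5 (constant along its height) (perimeter = 2·16·9.500·sin(180°/16) = 59.31 mm); (rotated 65° about Z; rotation is an isometry so areas/perimeters/island counts are preserved). Overall, the cross-section is a single solid region. Total boundary length (outer) = 59.31 mm.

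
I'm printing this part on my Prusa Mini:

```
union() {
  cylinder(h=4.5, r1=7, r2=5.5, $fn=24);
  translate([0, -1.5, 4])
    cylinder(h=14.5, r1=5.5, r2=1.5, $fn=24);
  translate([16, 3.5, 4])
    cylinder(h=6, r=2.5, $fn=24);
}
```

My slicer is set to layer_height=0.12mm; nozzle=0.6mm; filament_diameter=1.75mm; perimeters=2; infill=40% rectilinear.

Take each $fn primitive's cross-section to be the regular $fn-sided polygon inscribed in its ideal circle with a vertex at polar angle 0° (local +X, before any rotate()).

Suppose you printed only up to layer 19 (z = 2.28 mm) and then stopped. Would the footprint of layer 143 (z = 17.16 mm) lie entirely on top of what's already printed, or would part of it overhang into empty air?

Compare the two slices. At z = 2.28: the cone (r1=7→r2=5.5) has section circumradius 6.240 here — a regular 24-gon (area = (24/2)·6.240²·sin(360°/24) = 120.93 mm²); the cone at (0, -1.5) is not intersected at this z (z outside [4, 18.5]); the cylinder at (16, 3.5) does not reach this height (z outside [4, 10]); Taking the union: only the cone is present, so the union is just that shape — area = 120.93 mm². At z = 17.16: the cone is not intersected at this z (z outside [0, 4.5]); the cone at (0, -1.5) (r1=5.5→r2=1.5) has section circumradius 1.870 here — a regular 24-gon (area = (24/2)·1.870²·sin(360°/24) = 10.86 mm²); the cylinder at (16, 3.5) is absent (z outside [4, 10]); Taking the union: only the cone at (0, -1.5) is present, so the union is just that shape — area = 10.86 mm². Checking containment: the cross-section at z = 17.16 is a subset of the cross-section at z = 2.28.

entirely on top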